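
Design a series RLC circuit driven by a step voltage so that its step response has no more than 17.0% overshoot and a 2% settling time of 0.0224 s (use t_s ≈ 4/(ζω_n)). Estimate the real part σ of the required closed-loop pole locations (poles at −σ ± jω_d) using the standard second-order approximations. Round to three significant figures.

σ ≈ 179

The settling-time spec alone fixes σ = ζω_n = 4/t_s = 4/0.0224 = 179.
(Overshoot then fixes ζ = 0.491 and hence ω_d = σ·√(1−ζ²)/ζ = 317 rad/s.)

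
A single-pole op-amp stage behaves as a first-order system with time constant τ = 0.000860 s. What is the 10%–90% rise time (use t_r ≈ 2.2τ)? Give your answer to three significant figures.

t_r ≈ 2.2τ = 0.00189 s.

t_r ≈ 0.00189 s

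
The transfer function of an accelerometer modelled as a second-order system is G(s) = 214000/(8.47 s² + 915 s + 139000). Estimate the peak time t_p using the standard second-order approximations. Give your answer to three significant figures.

Dividing through by 8.47: denominator becomes s² + 108.0 s + 16410.
So ω_n = √16410 = 128 rad/s and ζ = 108.0/(2·128) = 0.422.
ω_d = ω_n√(1−ζ²) = 116 rad/s. t_p = π/ω_d = 0.0270 s.

t_p ≈ 0.0270 s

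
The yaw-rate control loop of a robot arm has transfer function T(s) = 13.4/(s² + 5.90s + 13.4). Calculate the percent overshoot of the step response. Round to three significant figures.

%OS ≈ 1.39%

Comparing the denominator to s² + 2ζω_n s + ω_n²: ω_n = √13.4 = 3.66 rad/s, and 2ζω_n = 5.90 so ζ = 5.90/(2·3.66) = 0.806.
Overshoot: exp(−π·0.806/√(1−0.806²)) = 0.0139, i.e. 1.39%.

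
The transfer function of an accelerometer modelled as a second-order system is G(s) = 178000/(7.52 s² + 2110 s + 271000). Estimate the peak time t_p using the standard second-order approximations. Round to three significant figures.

t_p ≈ 0.0246 s

Dividing through by 7.52: denominator becomes s² + 280.6 s + 36040.
So ω_n = √36040 = 190 rad/s and ζ = 280.6/(2·190) = 0.739.
ω_d = 190·√(1 − 0.739²) = 128 rad/s. t_p = π/ω_d = 0.0246 s.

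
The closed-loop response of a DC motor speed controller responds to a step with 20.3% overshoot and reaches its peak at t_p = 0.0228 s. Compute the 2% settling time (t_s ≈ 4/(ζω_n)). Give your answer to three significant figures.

t_s ≈ 0.0572 s

From the overshoot, ζ = −ln(OS)/√(π²+ln²(OS)) = 0.453.
From t_p = π/ω_d, ω_d = π/0.0228 = 138 rad/s, so ω_n = ω_d/√(1−ζ²) = 155 rad/s.
t_s ≈ 4/(ζω_n) = 4/(0.453·155) = 0.0572 s.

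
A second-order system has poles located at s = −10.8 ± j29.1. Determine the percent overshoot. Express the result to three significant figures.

%OS ≈ 31.2%

|pole| = ω_n = √(10.8² + 29.1²) = 31.0 rad/s; ζ = cos θ = σ/ω_n = 0.348.
Overshoot: exp(−π·0.348/√(1−0.348²)) = 0.312, i.e. 31.2%.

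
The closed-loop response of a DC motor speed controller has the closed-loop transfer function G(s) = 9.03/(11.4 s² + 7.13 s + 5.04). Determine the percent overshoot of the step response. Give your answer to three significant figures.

%OS ≈ 18.7%

Dividing through by 11.4: denominator becomes s² + 0.6254 s + 0.4421.
So ω_n = √0.4421 = 0.665 rad/s and ζ = 0.6254/(2·0.665) = 0.470.
%OS = 100·exp(−πζ/√(1−ζ²)) = 18.7%.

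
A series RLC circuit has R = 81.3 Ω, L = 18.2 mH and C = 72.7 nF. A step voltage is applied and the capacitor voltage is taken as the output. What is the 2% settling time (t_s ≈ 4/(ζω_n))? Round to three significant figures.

t_s ≈ 0.00179 s

For a series RLC circuit (capacitor voltage as output), ω_n = 1/√(LC) = 1/√(18.2 mH · 72.7 nF) = 27500 rad/s.
ζ = (R/2)·√(C/L) = (81.3/2)·√(72.7 nF/18.2 mH) = 0.0812.
t_s ≈ 4/(ζω_n) = 0.00179 s.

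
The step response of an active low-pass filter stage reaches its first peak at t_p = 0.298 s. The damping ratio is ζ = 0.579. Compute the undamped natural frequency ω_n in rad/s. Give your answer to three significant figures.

Peak time t_p = π/ω_d, so ω_d = π/t_p = π/0.298 = 10.5 rad/s.
ω_n = ω_d/√(1−ζ²) = 10.5/√0.665 = 12.9 rad/s.

ω_n ≈ 12.9 rad/s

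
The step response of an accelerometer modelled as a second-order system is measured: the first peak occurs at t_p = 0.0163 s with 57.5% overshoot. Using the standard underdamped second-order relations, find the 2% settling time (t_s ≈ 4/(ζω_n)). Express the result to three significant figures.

t_s ≈ 0.118 s

ζ from %OS: ζ = |ln 0.575|/√(π²+ln²0.575) = 0.173.
From t_p = π/ω_d, ω_d = π/0.0163 = 193 rad/s, so ω_n = ω_d/√(1−ζ²) = 196 rad/s.
t_s ≈ 4/(ζω_n) = 4/(0.173·196) = 0.118 s.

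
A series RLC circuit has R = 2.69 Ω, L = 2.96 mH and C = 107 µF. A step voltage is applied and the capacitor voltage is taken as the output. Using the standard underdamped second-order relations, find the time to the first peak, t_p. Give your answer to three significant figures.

For a series RLC circuit (capacitor voltage as output), ω_n = 1/√(LC) = 1/√(2.96 mH · 107 µF) = 1780 rad/s.
ζ = (R/2)·√(C/L) = (2.69/2)·√(107 µF/2.96 mH) = 0.256.
ω_d = 1780·√(1 − 0.256²) = 1720 rad/s. t_p = π/ω_d = 0.00183 s.

t_p ≈ 0.00183 s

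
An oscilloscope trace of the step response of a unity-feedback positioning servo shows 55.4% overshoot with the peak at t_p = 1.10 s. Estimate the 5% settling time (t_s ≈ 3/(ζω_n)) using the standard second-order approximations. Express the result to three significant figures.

ζ from %OS: ζ = |ln 0.554|/√(π²+ln²0.554) = 0.185.
t_p = π/ω_d ⇒ ω_d = 2.86 rad/s; then ω_n = ω_d/√(1−ζ²) = 2.91 rad/s.
t_s ≈ 3/(ζω_n) = 3/(0.185·2.91) = 5.59 s.

t_s ≈ 5.59 s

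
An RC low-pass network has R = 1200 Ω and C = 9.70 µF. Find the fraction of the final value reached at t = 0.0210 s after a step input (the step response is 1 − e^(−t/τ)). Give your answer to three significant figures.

y/y_∞ ≈ 0.835

τ = RC = 1200 × 9.70 µF = 0.0116 s.
y(t)/y_∞ = 1 − e^(−t/τ) = 1 − e^(−0.0210/0.0116) = 1 − e^(−1.80) = 0.835.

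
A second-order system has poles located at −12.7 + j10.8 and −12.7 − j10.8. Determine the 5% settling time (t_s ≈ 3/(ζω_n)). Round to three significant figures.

t_s ≈ 0.236 s

For poles at −σ ± jω_d, ζω_n = σ = 12.7, so t_s ≈ 3/σ = 0.236 s.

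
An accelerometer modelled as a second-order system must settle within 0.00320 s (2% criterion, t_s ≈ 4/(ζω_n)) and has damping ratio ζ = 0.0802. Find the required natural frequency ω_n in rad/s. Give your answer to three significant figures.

ω_n ≈ 15600 rad/s

Rearranging t_s ≈ 4/(ζω_n) gives ω_n = 4/(ζ·t_s) = 4/(0.0802 × 0.00320) = 15600 rad/s.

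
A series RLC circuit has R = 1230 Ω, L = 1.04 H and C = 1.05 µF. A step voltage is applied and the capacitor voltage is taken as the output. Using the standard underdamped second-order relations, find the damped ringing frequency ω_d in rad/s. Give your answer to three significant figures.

ω_d ≈ 752 rad/s

For a series RLC circuit (capacitor voltage as output), ω_n = 1/√(LC) = 1/√(1.04 H · 1.05 µF) = 957 rad/s.
ζ = (R/2)·√(C/L) = (1230/2)·√(1.05 µF/1.04 H) = 0.618.
ω_d = ω_n√(1−ζ²) = 752 rad/s.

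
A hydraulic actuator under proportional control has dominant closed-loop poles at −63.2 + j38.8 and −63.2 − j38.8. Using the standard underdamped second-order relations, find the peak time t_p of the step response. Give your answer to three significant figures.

t_p ≈ 0.0810 s

t_p = π/ω_d with ω_d = 38.8 (the imaginary part), so t_p = 0.0810 s.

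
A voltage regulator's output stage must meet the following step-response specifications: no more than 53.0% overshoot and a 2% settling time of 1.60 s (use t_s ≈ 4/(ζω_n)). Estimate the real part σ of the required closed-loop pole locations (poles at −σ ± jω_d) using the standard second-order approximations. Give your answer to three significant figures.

σ ≈ 2.50

The settling-time spec alone fixes σ = ζω_n = 4/t_s = 4/1.60 = 2.50.
(Overshoot then fixes ζ = 0.198 and hence ω_d = σ·√(1−ζ²)/ζ = 12.4 rad/s.)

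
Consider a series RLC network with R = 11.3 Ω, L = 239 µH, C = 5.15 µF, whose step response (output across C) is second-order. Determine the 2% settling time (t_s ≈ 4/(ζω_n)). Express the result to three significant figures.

For a series RLC circuit (capacitor voltage as output), ω_n = 1/√(LC) = 1/√(239 µH · 5.15 µF) = 28500 rad/s.
ζ = (R/2)·√(C/L) = (11.3/2)·√(5.15 µF/239 µH) = 0.829.
t_s ≈ 4/(ζω_n) = 0.000169 s.

t_s ≈ 0.000169 s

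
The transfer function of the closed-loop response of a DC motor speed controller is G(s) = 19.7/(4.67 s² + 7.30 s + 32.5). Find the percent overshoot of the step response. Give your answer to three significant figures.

%OS ≈ 37.7%

Dividing through by 4.67: denominator becomes s² + 1.563 s + 6.959.
So ω_n = √6.959 = 2.64 rad/s and ζ = 1.563/(2·2.64) = 0.296.
%OS = 100·exp(−πζ/√(1−ζ²)) = 37.7%.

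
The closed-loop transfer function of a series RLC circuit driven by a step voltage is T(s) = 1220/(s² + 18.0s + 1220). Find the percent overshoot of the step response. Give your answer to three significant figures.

Matching coefficients with s² + 2ζω_n s + ω_n² gives ω_n² = 1220 ⇒ ω_n = 34.9 rad/s, and ζ = 18.0/(2ω_n) = 0.258.
%OS = 100·exp(−πζ/√(1−ζ²)) = 43.3%.

%OS ≈ 43.3%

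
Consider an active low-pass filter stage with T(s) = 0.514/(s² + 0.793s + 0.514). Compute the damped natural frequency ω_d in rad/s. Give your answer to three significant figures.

Comparing the denominator to s² + 2ζω_n s + ω_n²: ω_n = √0.514 = 0.717 rad/s, and 2ζω_n = 0.793 so ζ = 0.793/(2·0.717) = 0.553.
The damped frequency ω_d = ω_n√(1−ζ²) = 0.597 rad/s.

ω_d ≈ 0.597 rad/s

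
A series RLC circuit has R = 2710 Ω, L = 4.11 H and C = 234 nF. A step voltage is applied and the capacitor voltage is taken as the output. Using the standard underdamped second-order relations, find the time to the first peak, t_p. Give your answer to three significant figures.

For a series RLC circuit (capacitor voltage as output), ω_n = 1/√(LC) = 1/√(4.11 H · 234 nF) = 1020 rad/s.
ζ = (R/2)·√(C/L) = (2710/2)·√(234 nF/4.11 H) = 0.323.
The damped frequency ω_d = ω_n√(1−ζ²) = 965 rad/s. t_p = π/ω_d = 0.00326 s.

t_p ≈ 0.00326 s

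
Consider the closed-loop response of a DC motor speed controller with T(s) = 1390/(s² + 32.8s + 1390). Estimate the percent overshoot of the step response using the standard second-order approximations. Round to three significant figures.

%OS ≈ 21.5%

Matching coefficients with s² + 2ζω_n s + ω_n² gives ω_n² = 1390 ⇒ ω_n = 37.3 rad/s, and ζ = 32.8/(2ω_n) = 0.440.
%OS = 100 e^{−πζ/√(1−ζ²)} with ζ = 0.440 gives 21.5%.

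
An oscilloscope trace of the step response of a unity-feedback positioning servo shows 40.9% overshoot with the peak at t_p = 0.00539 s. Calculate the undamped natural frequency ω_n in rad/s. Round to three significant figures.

The overshoot fixes ζ = −ln(OS)/√(π²+ln²(OS)) = 0.274.
From t_p = π/ω_d, ω_d = π/0.00539 = 583 rad/s, so ω_n = ω_d/√(1−ζ²) = 606 rad/s.

ω_n ≈ 606 rad/s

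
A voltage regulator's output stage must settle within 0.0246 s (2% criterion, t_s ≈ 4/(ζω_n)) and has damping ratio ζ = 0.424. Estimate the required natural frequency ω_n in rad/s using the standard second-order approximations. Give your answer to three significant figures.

ω_n ≈ 383 rad/s

Rearranging t_s ≈ 4/(ζω_n) gives ω_n = 4/(ζ·t_s) = 4/(0.424 × 0.0246) = 383 rad/s.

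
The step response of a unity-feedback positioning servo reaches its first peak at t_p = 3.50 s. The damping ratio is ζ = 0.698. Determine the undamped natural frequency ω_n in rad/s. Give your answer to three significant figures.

ω_n ≈ 1.25 rad/s

Peak time t_p = π/ω_d, so ω_d = π/t_p = π/3.50 = 0.898 rad/s.
ω_n = ω_d/√(1−ζ²) = 0.898/√0.513 = 1.25 rad/s.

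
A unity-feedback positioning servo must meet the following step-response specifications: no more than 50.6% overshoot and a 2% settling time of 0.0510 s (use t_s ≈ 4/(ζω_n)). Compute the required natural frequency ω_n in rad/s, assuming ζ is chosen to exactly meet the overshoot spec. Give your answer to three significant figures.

From %OS = 100·exp(−πζ/√(1−ζ²)), invert to get ζ = −ln(OS)/√(π² + ln²(OS)) with OS = 0.506.
−ln 0.506 = 0.6812, so ζ = 0.6812/√(π² + 0.4641) = 0.212.
Then ω_n = 4/(ζ t_s) = 4/(0.212 × 0.0510) = 370 rad/s.

ω_n ≈ 370 rad/s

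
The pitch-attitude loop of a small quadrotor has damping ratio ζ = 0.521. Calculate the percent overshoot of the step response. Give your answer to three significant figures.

For an underdamped second-order system, %OS = 100·exp(−πζ/√(1−ζ²)).
πζ/√(1−ζ²) = π·0.521/√(1−0.271) = 1.918, so %OS = 100·e^(−1.918) = 14.7%.

%OS ≈ 14.7%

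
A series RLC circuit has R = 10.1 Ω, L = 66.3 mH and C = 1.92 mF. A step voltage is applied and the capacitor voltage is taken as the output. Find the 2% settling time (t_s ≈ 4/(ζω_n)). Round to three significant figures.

For a series RLC circuit (capacitor voltage as output), ω_n = 1/√(LC) = 1/√(66.3 mH · 1.92 mF) = 88.6 rad/s.
ζ = (R/2)·√(C/L) = (10.1/2)·√(1.92 mF/66.3 mH) = 0.859.
t_s ≈ 4/(ζω_n) = 0.0525 s.

t_s ≈ 0.0525 s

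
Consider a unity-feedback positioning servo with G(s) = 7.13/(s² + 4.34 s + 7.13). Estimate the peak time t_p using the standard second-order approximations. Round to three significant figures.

Matching coefficients with s² + 2ζω_n s + ω_n² gives ω_n² = 7.13 ⇒ ω_n = 2.67 rad/s, and ζ = 4.34/(2ω_n) = 0.813.
The damped frequency ω_d = ω_n√(1−ζ²) = 1.56 rad/s. Then t_p = π/ω_d = 2.02 s.

t_p ≈ 2.02 s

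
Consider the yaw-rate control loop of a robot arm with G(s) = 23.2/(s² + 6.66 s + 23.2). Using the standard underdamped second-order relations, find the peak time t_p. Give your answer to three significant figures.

t_p ≈ 0.903 s

Matching coefficients with s² + 2ζω_n s + ω_n² gives ω_n² = 23.2 ⇒ ω_n = 4.82 rad/s, and ζ = 6.66/(2ω_n) = 0.691.
ω_d = 4.82·√(1 − 0.691²) = 3.48 rad/s. Then t_p = π/ω_d = 0.903 s.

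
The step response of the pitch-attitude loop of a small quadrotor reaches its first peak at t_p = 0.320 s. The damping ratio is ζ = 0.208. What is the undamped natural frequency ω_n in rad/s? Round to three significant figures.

ω_n ≈ 10.0 rad/s

Peak time t_p = π/ω_d, so ω_d = π/t_p = π/0.320 = 9.82 rad/s.
ω_n = ω_d/√(1−ζ²) = 9.82/√0.957 = 10.0 rad/s.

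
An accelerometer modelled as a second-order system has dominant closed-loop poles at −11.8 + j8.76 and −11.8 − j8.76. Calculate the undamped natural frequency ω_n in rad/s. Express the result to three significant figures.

ω_n ≈ 14.7 rad/s

|pole| = ω_n = √(11.8² + 8.76²) = 14.7 rad/s; ζ = cos θ = σ/ω_n = 0.803.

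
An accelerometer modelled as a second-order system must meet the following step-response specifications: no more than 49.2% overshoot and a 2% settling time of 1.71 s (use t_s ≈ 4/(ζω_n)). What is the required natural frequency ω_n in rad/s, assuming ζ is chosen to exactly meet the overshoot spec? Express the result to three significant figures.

From %OS = 100·exp(−πζ/√(1−ζ²)), invert to get ζ = −ln(OS)/√(π² + ln²(OS)) with OS = 0.492.
−ln 0.492 = 0.7093, so ζ = 0.7093/√(π² + 0.5031) = 0.220.
Then ω_n = 4/(ζ t_s) = 4/(0.220 × 1.71) = 10.6 rad/s.

ω_n ≈ 10.6 rad/s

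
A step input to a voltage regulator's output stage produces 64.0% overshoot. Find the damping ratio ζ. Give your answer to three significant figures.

Inverting the overshoot relation: ζ = |ln 0.640|/√(π² + ln²0.640) = 0.141.

ζ ≈ 0.141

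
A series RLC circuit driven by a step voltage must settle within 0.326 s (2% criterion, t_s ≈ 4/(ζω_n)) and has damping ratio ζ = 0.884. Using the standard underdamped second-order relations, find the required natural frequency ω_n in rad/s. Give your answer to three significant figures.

ω_n ≈ 13.9 rad/s

Rearranging t_s ≈ 4/(ζω_n) gives ω_n = 4/(ζ·t_s) = 4/(0.884 × 0.326) = 13.9 rad/s.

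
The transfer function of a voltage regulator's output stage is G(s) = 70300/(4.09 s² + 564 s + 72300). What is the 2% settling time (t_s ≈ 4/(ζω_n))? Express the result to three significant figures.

t_s ≈ 0.0580 s

Dividing through by 4.09: denominator becomes s² + 137.9 s + 17680.
So ω_n = √17680 = 133 rad/s and ζ = 137.9/(2·133) = 0.519.
t_s ≈ 4/(ζω_n) = 0.0580 s.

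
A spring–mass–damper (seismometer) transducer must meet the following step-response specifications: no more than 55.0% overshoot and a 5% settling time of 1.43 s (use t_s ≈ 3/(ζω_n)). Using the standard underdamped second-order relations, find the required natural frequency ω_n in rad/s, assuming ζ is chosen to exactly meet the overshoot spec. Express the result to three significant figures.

ω_n ≈ 11.2 rad/s

From %OS = 100·exp(−πζ/√(1−ζ²)), invert to get ζ = −ln(OS)/√(π² + ln²(OS)) with OS = 0.550.
−ln 0.550 = 0.5978, so ζ = 0.5978/√(π² + 0.3574) = 0.187.
From t_s ≈ 3/(ζω_n): ω_n = 3/(ζ·t_s) = 3/(0.187·1.43) = 11.2 rad/s.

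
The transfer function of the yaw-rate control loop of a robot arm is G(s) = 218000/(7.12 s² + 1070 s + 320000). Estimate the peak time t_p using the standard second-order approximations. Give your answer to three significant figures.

t_p ≈ 0.0158 s

Dividing through by 7.12: denominator becomes s² + 150.3 s + 44940.
So ω_n = √44940 = 212 rad/s and ζ = 150.3/(2·212) = 0.354.
The damped frequency ω_d = ω_n√(1−ζ²) = 198 rad/s. t_p = π/ω_d = 0.0158 s.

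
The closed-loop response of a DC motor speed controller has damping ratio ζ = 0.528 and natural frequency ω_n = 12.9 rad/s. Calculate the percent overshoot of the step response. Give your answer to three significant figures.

%OS ≈ 14.2%

For an underdamped second-order system, %OS = 100·exp(−πζ/√(1−ζ²)).
πζ/√(1−ζ²) = π·0.528/√(1−0.279) = 1.953, so %OS = 100·e^(−1.953) = 14.2%.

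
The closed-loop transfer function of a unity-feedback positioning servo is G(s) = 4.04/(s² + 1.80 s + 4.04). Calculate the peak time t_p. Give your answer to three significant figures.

t_p ≈ 1.75 s

Comparing the denominator to s² + 2ζω_n s + ω_n²: ω_n = √4.04 = 2.01 rad/s, and 2ζω_n = 1.80 so ζ = 1.80/(2·2.01) = 0.448.
ω_d = ω_n√(1−ζ²) = 1.80 rad/s. Then t_p = π/ω_d = 1.75 s.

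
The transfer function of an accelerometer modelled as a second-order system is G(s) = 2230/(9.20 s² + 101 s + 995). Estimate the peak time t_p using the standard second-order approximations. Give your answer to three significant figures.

t_p ≈ 0.356 s

Dividing through by 9.20: denominator becomes s² + 10.98 s + 108.2.
So ω_n = √108.2 = 10.4 rad/s and ζ = 10.98/(2·10.4) = 0.528.
ω_d = 10.4·√(1 − 0.528²) = 8.83 rad/s. t_p = π/ω_d = 0.356 s.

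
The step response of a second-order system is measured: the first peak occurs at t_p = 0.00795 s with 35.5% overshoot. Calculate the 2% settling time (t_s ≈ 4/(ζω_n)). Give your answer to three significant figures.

t_s ≈ 0.0307 s

ζ from %OS: ζ = |ln 0.355|/√(π²+ln²0.355) = 0.313.
From t_p = π/ω_d, ω_d = π/0.00795 = 395 rad/s, so ω_n = ω_d/√(1−ζ²) = 416 rad/s.
t_s ≈ 4/(ζω_n) = 4/(0.313·416) = 0.0307 s.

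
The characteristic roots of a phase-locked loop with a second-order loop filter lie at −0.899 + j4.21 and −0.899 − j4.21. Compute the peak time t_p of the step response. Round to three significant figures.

t_p = π/ω_d with ω_d = 4.21 (the imaginary part), so t_p = 0.746 s.

t_p ≈ 0.746 s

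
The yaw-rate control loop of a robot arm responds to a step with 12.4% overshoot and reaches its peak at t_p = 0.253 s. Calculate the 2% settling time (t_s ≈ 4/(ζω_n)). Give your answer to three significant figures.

From the overshoot, ζ = −ln(OS)/√(π²+ln²(OS)) = 0.553.
From t_p = π/ω_d, ω_d = π/0.253 = 12.4 rad/s, so ω_n = ω_d/√(1−ζ²) = 14.9 rad/s.
t_s ≈ 4/(ζω_n) = 4/(0.553·14.9) = 0.485 s.

t_s ≈ 0.485 s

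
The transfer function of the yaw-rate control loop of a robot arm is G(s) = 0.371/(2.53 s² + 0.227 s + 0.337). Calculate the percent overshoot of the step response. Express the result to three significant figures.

Dividing through by 2.53: denominator becomes s² + 0.08972 s + 0.1332.
So ω_n = √0.1332 = 0.365 rad/s and ζ = 0.08972/(2·0.365) = 0.123.
Overshoot: exp(−π·0.123/√(1−0.123²)) = 0.678, i.e. 67.8%.

%OS ≈ 67.8%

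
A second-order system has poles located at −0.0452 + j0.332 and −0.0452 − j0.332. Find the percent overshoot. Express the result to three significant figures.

|pole| = ω_n = √(0.0452² + 0.332²) = 0.335 rad/s; ζ = cos θ = σ/ω_n = 0.135.
Overshoot: exp(−π·0.135/√(1−0.135²)) = 0.652, i.e. 65.2%.

%OS ≈ 65.2%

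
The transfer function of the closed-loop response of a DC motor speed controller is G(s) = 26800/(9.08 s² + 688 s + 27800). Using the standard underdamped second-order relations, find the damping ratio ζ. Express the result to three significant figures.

ζ ≈ 0.685

Dividing through by 9.08: denominator becomes s² + 75.77 s + 3062.
So ω_n = √3062 = 55.3 rad/s and ζ = 75.77/(2·55.3) = 0.685.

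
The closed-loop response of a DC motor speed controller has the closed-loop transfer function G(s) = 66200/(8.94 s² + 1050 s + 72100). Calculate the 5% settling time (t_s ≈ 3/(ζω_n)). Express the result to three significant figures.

Dividing through by 8.94: denominator becomes s² + 117.4 s + 8065.
So ω_n = √8065 = 89.8 rad/s and ζ = 117.4/(2·89.8) = 0.654.
t_s ≈ 3/(ζω_n) = 0.0511 s.

t_s ≈ 0.0511 s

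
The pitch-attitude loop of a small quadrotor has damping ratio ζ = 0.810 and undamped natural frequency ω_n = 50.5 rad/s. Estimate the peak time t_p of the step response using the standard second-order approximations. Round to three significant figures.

The damped frequency is ω_d = ω_n√(1−ζ²) = 50.5·√(1−0.656) = 29.6 rad/s.
Peak time t_p = π/ω_d = π/29.6 = 0.106 s.

t_p ≈ 0.106 s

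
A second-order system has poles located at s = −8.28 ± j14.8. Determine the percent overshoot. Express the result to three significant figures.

%OS ≈ 17.2%

|pole| = ω_n = √(8.28² + 14.8²) = 17.0 rad/s; ζ = cos θ = σ/ω_n = 0.488.
%OS = 100 e^{−πζ/√(1−ζ²)} with ζ = 0.488 gives 17.2%.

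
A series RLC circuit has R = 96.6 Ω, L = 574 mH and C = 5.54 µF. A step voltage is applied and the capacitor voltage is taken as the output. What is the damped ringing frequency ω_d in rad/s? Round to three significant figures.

For a series RLC circuit (capacitor voltage as output), ω_n = 1/√(LC) = 1/√(574 mH · 5.54 µF) = 561 rad/s.
ζ = (R/2)·√(C/L) = (96.6/2)·√(5.54 µF/574 mH) = 0.150.
ω_d = ω_n√(1−ζ²) = 554 rad/s.

ω_d ≈ 554 rad/s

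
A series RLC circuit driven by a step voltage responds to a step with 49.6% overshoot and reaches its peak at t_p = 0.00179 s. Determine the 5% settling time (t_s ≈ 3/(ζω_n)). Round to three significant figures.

t_s ≈ 0.00766 s

The overshoot fixes ζ = −ln(OS)/√(π²+ln²(OS)) = 0.218.
t_p = π/ω_d ⇒ ω_d = 1760 rad/s; then ω_n = ω_d/√(1−ζ²) = 1800 rad/s.
t_s ≈ 3/(ζω_n) = 3/(0.218·1800) = 0.00766 s.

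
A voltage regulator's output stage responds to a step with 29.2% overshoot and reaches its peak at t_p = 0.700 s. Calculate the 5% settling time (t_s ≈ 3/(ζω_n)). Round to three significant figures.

The overshoot fixes ζ = −ln(OS)/√(π²+ln²(OS)) = 0.365.
t_p = π/ω_d ⇒ ω_d = 4.49 rad/s; then ω_n = ω_d/√(1−ζ²) = 4.82 rad/s.
t_s ≈ 3/(ζω_n) = 3/(0.365·4.82) = 1.71 s.

t_s ≈ 1.71 s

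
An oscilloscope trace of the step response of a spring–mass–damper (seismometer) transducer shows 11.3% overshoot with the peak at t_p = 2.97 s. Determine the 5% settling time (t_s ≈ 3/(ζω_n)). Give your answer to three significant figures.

From the overshoot, ζ = −ln(OS)/√(π²+ln²(OS)) = 0.570.
From t_p = π/ω_d, ω_d = π/2.97 = 1.06 rad/s, so ω_n = ω_d/√(1−ζ²) = 1.29 rad/s.
t_s ≈ 3/(ζω_n) = 3/(0.570·1.29) = 4.09 s.

t_s ≈ 4.09 s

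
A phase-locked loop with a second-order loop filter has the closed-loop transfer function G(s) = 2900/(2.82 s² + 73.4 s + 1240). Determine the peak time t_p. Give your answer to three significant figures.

Dividing through by 2.82: denominator becomes s² + 26.03 s + 439.7.
So ω_n = √439.7 = 21.0 rad/s and ζ = 26.03/(2·21.0) = 0.621.
The damped frequency ω_d = ω_n√(1−ζ²) = 16.4 rad/s. t_p = π/ω_d = 0.191 s.

t_p ≈ 0.191 s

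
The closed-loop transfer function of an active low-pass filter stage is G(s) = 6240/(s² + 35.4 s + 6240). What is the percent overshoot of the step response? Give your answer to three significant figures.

ω_n = √6240 = 79.0 rad/s; ζ = 35.4/(2·79.0) = 0.224.
%OS = 100 e^{−πζ/√(1−ζ²)} with ζ = 0.224 gives 48.6%.

%OS ≈ 48.6%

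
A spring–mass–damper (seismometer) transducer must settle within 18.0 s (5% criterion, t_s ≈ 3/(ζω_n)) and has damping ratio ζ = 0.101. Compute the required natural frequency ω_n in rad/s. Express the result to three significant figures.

ω_n ≈ 1.65 rad/s

Rearranging t_s ≈ 3/(ζω_n) gives ω_n = 3/(ζ·t_s) = 3/(0.101 × 18.0) = 1.65 rad/s.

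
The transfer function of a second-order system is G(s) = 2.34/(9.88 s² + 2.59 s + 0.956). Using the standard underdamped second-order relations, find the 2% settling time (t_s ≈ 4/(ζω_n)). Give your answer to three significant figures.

t_s ≈ 30.5 s

Dividing through by 9.88: denominator becomes s² + 0.2621 s + 0.09676.
So ω_n = √0.09676 = 0.311 rad/s and ζ = 0.2621/(2·0.311) = 0.421.
t_s ≈ 4/(ζω_n) = 30.5 s.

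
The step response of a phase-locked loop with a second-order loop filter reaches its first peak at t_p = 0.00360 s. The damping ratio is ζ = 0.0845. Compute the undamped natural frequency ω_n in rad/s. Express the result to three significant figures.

Peak time t_p = π/ω_d, so ω_d = π/t_p = π/0.00360 = 873 rad/s.
ω_n = ω_d/√(1−ζ²) = 873/√0.993 = 876 rad/s.

ω_n ≈ 876 rad/s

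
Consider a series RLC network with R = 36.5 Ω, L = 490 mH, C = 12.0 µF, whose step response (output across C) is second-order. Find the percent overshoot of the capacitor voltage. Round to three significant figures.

%OS ≈ 75.2%

For a series RLC circuit (capacitor voltage as output), ω_n = 1/√(LC) = 1/√(490 mH · 12.0 µF) = 412 rad/s.
ζ = (R/2)·√(C/L) = (36.5/2)·√(12.0 µF/490 mH) = 0.0903.
Overshoot: exp(−π·0.0903/√(1−0.0903²)) = 0.752, i.e. 75.2%.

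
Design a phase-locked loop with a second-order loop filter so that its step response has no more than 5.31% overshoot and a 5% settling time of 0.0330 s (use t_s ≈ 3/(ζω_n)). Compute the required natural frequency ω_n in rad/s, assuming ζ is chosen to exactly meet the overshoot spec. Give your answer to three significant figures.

ω_n ≈ 133 rad/s

From %OS = 100·exp(−πζ/√(1−ζ²)), invert to get ζ = −ln(OS)/√(π² + ln²(OS)) with OS = 0.0531.
−ln 0.0531 = 2.936, so ζ = 2.936/√(π² + 8.618) = 0.683.
Then ω_n = 3/(ζ t_s) = 3/(0.683 × 0.0330) = 133 rad/s.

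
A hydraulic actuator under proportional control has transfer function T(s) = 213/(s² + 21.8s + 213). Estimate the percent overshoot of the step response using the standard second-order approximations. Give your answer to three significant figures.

ω_n = √213 = 14.6 rad/s; ζ = 21.8/(2·14.6) = 0.747.
Overshoot: exp(−π·0.747/√(1−0.747²)) = 0.0294, i.e. 2.94%.

%OS ≈ 2.94%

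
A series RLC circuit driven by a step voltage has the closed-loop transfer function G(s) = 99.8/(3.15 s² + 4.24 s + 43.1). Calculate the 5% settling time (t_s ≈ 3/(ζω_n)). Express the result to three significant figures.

Dividing through by 3.15: denominator becomes s² + 1.346 s + 13.68.
So ω_n = √13.68 = 3.70 rad/s and ζ = 1.346/(2·3.70) = 0.182.
t_s ≈ 3/(ζω_n) = 4.46 s.

t_s ≈ 4.46 s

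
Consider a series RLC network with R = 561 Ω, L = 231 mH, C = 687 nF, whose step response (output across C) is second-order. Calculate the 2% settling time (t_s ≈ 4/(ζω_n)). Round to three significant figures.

t_s ≈ 0.00329 s

For a series RLC circuit (capacitor voltage as output), ω_n = 1/√(LC) = 1/√(231 mH · 687 nF) = 2510 rad/s.
ζ = (R/2)·√(C/L) = (561/2)·√(687 nF/231 mH) = 0.484.
t_s ≈ 4/(ζω_n) = 0.00329 s.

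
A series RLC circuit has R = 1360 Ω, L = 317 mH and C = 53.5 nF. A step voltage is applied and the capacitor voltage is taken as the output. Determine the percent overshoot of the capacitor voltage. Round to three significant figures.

For a series RLC circuit (capacitor voltage as output), ω_n = 1/√(LC) = 1/√(317 mH · 53.5 nF) = 7680 rad/s.
ζ = (R/2)·√(C/L) = (1360/2)·√(53.5 nF/317 mH) = 0.279.
Overshoot: exp(−π·0.279/√(1−0.279²)) = 0.401, i.e. 40.1%.

%OS ≈ 40.1%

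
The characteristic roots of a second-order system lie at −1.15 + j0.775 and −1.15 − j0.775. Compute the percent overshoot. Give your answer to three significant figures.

The poles are at −σ ± jω_d with σ = 1.15 and ω_d = 0.775, so ω_n = √(σ²+ω_d²) = 1.39 rad/s and ζ = σ/ω_n = 0.829.
%OS = 100 e^{−πζ/√(1−ζ²)} with ζ = 0.829 gives 0.945%.

%OS ≈ 0.945%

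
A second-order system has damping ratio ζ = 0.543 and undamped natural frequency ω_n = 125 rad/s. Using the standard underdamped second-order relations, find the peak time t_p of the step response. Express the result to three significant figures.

The damped frequency is ω_d = ω_n√(1−ζ²) = 125·√(1−0.295) = 105 rad/s.
Peak time t_p = π/ω_d = π/105 = 0.0299 s.

t_p ≈ 0.0299 s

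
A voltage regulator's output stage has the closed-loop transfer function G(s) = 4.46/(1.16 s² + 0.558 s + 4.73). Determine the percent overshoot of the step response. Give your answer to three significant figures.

Dividing through by 1.16: denominator becomes s² + 0.4810 s + 4.078.
So ω_n = √4.078 = 2.02 rad/s and ζ = 0.4810/(2·2.02) = 0.119.
%OS = 100·exp(−πζ/√(1−ζ²)) = 68.6%.

%OS ≈ 68.6%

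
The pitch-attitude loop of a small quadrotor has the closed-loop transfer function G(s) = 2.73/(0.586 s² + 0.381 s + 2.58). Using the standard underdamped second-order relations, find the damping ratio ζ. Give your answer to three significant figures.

Dividing through by 0.586: denominator becomes s² + 0.6502 s + 4.403.
So ω_n = √4.403 = 2.10 rad/s and ζ = 0.6502/(2·2.10) = 0.155.

ζ ≈ 0.155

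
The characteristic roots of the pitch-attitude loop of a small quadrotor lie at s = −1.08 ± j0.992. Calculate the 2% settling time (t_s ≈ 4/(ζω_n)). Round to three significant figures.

t_s ≈ 3.70 s

For poles at −σ ± jω_d, ζω_n = σ = 1.08, so t_s ≈ 4/σ = 3.70 s.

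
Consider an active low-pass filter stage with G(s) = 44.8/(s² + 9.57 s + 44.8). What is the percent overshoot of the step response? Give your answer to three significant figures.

Comparing the denominator to s² + 2ζω_n s + ω_n²: ω_n = √44.8 = 6.69 rad/s, and 2ζω_n = 9.57 so ζ = 9.57/(2·6.69) = 0.715.
%OS = 100 e^{−πζ/√(1−ζ²)} with ζ = 0.715 gives 4.03%.

%OS ≈ 4.03%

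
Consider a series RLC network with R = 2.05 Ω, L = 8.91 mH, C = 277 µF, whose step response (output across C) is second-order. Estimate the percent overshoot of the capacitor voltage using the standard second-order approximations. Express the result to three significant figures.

For a series RLC circuit (capacitor voltage as output), ω_n = 1/√(LC) = 1/√(8.91 mH · 277 µF) = 637 rad/s.
ζ = (R/2)·√(C/L) = (2.05/2)·√(277 µF/8.91 mH) = 0.181.
%OS = 100 e^{−πζ/√(1−ζ²)} with ζ = 0.181 gives 56.1%.

%OS ≈ 56.1%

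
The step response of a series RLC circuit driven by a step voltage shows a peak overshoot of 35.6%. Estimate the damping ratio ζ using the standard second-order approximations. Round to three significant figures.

From %OS = 100·exp(−πζ/√(1−ζ²)), invert to get ζ = −ln(OS)/√(π² + ln²(OS)) with OS = 0.356.
−ln 0.356 = 1.033, so ζ = 1.033/√(π² + 1.067) = 0.312.

ζ ≈ 0.312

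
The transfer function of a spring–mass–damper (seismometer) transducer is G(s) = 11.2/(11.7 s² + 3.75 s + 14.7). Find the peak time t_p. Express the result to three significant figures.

Dividing through by 11.7: denominator becomes s² + 0.3205 s + 1.256.
So ω_n = √1.256 = 1.12 rad/s and ζ = 0.3205/(2·1.12) = 0.143.
ω_d = ω_n√(1−ζ²) = 1.11 rad/s. t_p = π/ω_d = 2.83 s.

t_p ≈ 2.83 s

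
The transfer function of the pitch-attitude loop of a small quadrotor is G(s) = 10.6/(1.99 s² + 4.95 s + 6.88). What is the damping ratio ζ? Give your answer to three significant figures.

Dividing through by 1.99: denominator becomes s² + 2.487 s + 3.457.
So ω_n = √3.457 = 1.86 rad/s and ζ = 2.487/(2·1.86) = 0.669.

ζ ≈ 0.669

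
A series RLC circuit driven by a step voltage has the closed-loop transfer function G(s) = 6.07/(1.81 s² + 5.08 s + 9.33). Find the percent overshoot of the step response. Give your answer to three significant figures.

%OS ≈ 8.46%

Dividing through by 1.81: denominator becomes s² + 2.807 s + 5.155.
So ω_n = √5.155 = 2.27 rad/s and ζ = 2.807/(2·2.27) = 0.618.
%OS = 100·exp(−πζ/√(1−ζ²)) = 8.46%.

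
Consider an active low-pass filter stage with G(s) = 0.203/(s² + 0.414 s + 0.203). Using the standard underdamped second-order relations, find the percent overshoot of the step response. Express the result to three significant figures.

ω_n = √0.203 = 0.451 rad/s; ζ = 0.414/(2·0.451) = 0.459.
%OS = 100 e^{−πζ/√(1−ζ²)} with ζ = 0.459 gives 19.7%.

%OS ≈ 19.7%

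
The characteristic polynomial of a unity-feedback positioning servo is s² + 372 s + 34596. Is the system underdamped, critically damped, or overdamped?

critically damped

a² − 4b = 372² − 4·34596 = 0 (repeated real root); the system is critically damped.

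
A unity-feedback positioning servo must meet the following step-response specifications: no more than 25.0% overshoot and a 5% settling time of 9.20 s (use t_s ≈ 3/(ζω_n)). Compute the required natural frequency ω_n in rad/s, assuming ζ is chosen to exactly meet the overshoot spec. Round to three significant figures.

ω_n ≈ 0.808 rad/s

ζ = −ln(OS)/√(π² + (ln OS)²). With OS = 0.250, ln OS = −1.386 and ζ = 1.386/3.434 = 0.404.
Then ω_n = 3/(ζ t_s) = 3/(0.404 × 9.20) = 0.808 rad/s.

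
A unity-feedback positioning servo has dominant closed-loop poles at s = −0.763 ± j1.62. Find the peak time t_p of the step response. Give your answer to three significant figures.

t_p = π/ω_d with ω_d = 1.62 (the imaginary part), so t_p = 1.94 s.

t_p ≈ 1.94 s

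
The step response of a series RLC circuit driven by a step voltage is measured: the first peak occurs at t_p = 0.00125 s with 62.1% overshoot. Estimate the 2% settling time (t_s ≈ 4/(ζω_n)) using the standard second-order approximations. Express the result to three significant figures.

t_s ≈ 0.0105 s

From the overshoot, ζ = −ln(OS)/√(π²+ln²(OS)) = 0.150.
From t_p = π/ω_d, ω_d = π/0.00125 = 2510 rad/s, so ω_n = ω_d/√(1−ζ²) = 2540 rad/s.
t_s ≈ 4/(ζω_n) = 4/(0.150·2540) = 0.0105 s.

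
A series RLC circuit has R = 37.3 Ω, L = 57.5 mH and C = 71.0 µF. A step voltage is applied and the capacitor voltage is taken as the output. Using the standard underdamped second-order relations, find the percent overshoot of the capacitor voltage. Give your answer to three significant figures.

%OS ≈ 6.55%

For a series RLC circuit (capacitor voltage as output), ω_n = 1/√(LC) = 1/√(57.5 mH · 71.0 µF) = 495 rad/s.
ζ = (R/2)·√(C/L) = (37.3/2)·√(71.0 µF/57.5 mH) = 0.655.
%OS = 100·exp(−πζ/√(1−ζ²)) = 6.55%.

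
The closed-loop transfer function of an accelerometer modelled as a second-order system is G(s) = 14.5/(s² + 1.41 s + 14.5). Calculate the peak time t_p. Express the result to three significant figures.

t_p ≈ 0.840 s

Comparing the denominator to s² + 2ζω_n s + ω_n²: ω_n = √14.5 = 3.81 rad/s, and 2ζω_n = 1.41 so ζ = 1.41/(2·3.81) = 0.185.
ω_d = ω_n√(1−ζ²) = 3.74 rad/s. Then t_p = π/ω_d = 0.840 s.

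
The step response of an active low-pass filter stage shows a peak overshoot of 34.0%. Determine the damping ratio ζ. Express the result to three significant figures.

ζ ≈ 0.325

Inverting the overshoot relation: ζ = |ln 0.340|/√(π² + ln²0.340) = 0.325.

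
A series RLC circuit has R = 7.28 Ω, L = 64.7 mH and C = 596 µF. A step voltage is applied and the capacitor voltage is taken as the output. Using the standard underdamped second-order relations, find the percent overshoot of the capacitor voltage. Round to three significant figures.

For a series RLC circuit (capacitor voltage as output), ω_n = 1/√(LC) = 1/√(64.7 mH · 596 µF) = 161 rad/s.
ζ = (R/2)·√(C/L) = (7.28/2)·√(596 µF/64.7 mH) = 0.349.
Overshoot: exp(−π·0.349/√(1−0.349²)) = 0.310, i.e. 31.0%.

%OS ≈ 31.0%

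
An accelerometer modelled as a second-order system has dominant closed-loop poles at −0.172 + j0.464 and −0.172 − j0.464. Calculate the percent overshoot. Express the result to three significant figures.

|pole| = ω_n = √(0.172² + 0.464²) = 0.495 rad/s; ζ = cos θ = σ/ω_n = 0.348.
%OS = 100·exp(−πζ/√(1−ζ²)) = 31.2%.

%OS ≈ 31.2%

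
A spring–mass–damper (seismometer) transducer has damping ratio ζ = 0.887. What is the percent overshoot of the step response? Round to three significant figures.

%OS ≈ 0.239%

For an underdamped second-order system, %OS = 100·exp(−πζ/√(1−ζ²)).
πζ/√(1−ζ²) = π·0.887/√(1−0.787) = 6.035, so %OS = 100·e^(−6.035) = 0.239%.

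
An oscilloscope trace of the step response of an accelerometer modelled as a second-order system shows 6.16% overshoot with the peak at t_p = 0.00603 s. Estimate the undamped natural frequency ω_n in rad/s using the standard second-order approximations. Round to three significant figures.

From the overshoot, ζ = −ln(OS)/√(π²+ln²(OS)) = 0.664.
t_p = π/ω_d ⇒ ω_d = 521 rad/s; then ω_n = ω_d/√(1−ζ²) = 696 rad/s.

ω_n ≈ 696 rad/s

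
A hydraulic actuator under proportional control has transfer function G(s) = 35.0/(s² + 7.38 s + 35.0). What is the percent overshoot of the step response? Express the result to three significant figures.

%OS ≈ 8.15%

ω_n = √35.0 = 5.92 rad/s; ζ = 7.38/(2·5.92) = 0.624.
%OS = 100·exp(−πζ/√(1−ζ²)) = 8.15%.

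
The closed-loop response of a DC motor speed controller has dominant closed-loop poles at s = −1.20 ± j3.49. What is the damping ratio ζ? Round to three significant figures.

With σ = 1.20, ω_d = 3.49: ω_n = √(σ²+ω_d²) = 3.69 rad/s, ζ = σ/ω_n = 0.325.

ζ ≈ 0.325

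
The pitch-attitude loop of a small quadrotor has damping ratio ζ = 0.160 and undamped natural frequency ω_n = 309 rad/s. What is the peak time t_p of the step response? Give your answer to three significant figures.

t_p ≈ 0.0103 s

The damped frequency is ω_d = ω_n√(1−ζ²) = 309·√(1−0.0256) = 305 rad/s.
Peak time t_p = π/ω_d = π/305 = 0.0103 s.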